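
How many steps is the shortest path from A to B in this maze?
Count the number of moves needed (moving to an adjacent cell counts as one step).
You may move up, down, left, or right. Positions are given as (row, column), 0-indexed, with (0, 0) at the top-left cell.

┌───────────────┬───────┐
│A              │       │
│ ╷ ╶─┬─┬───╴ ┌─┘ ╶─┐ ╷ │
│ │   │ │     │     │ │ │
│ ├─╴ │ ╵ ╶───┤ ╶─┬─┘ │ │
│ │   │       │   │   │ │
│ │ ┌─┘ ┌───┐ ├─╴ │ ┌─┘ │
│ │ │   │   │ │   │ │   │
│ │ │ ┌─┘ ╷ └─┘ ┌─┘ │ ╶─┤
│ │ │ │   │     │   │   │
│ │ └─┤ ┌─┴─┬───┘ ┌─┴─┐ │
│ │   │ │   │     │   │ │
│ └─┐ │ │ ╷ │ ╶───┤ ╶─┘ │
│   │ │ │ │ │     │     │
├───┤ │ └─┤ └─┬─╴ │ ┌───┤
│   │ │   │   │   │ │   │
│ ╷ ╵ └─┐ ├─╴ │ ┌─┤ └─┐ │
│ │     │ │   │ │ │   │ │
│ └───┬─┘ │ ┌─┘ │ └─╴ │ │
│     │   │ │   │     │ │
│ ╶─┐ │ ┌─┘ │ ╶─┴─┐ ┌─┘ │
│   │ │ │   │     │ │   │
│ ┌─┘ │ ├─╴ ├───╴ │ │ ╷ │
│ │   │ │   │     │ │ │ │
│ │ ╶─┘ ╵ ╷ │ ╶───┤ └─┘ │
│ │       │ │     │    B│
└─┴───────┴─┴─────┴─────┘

Using BFS to find shortest path:
Start: (0, 0), End: (12, 11)
Path found:
(0,0) → (0,1) → (1,1) → (1,2) → (2,2) → (2,1) → (3,1) → (4,1) → (5,1) → (5,2) → (6,2) → (7,2) → (8,2) → (8,1) → (7,1) → (7,0) → (8,0) → (9,0) → (9,1) → (9,2) → (10,2) → (11,2) → (11,1) → (12,1) → (12,2) → (12,3) → (11,3) → (10,3) → (9,3) → (9,4) → (8,4) → (7,4) → (7,3) → (6,3) → (5,3) → (4,3) → (4,4) → (3,4) → (3,5) → (4,5) → (4,6) → (4,7) → (3,7) → (3,8) → (2,8) → (2,7) → (1,7) → (1,8) → (0,8) → (0,9) → (0,10) → (0,11) → (1,11) → (2,11) → (3,11) → (3,10) → (4,10) → (4,11) → (5,11) → (6,11) → (6,10) → (6,9) → (7,9) → (8,9) → (8,10) → (9,10) → (9,9) → (10,9) → (11,9) → (12,9) → (12,10) → (12,11)
Number of steps: 71

Solution:

┌───────────────┬───────┐
│A ↓            │↱ → → ↓│
│ ╷ ╶─┬─┬───╴ ┌─┘ ╶─┐ ╷ │
│ │↳ ↓│ │     │↱ ↑  │ │↓│
│ ├─╴ │ ╵ ╶───┤ ╶─┬─┘ │ │
│ │↓ ↲│       │↑ ↰│   │↓│
│ │ ┌─┘ ┌───┐ ├─╴ │ ┌─┘ │
│ │↓│   │↱ ↓│ │↱ ↑│ │↓ ↲│
│ │ │ ┌─┘ ╷ └─┘ ┌─┘ │ ╶─┤
│ │↓│ │↱ ↑│↳ → ↑│   │↳ ↓│
│ │ └─┤ ┌─┴─┬───┘ ┌─┴─┐ │
│ │↳ ↓│↑│   │     │   │↓│
│ └─┐ │ │ ╷ │ ╶───┤ ╶─┘ │
│   │↓│↑│ │ │     │↓ ← ↲│
├───┤ │ └─┤ └─┬─╴ │ ┌───┤
│↓ ↰│↓│↑ ↰│   │   │↓│   │
│ ╷ ╵ └─┐ ├─╴ │ ┌─┤ └─┐ │
│↓│↑ ↲  │↑│   │ │ │↳ ↓│ │
│ └───┬─┘ │ ┌─┘ │ └─╴ │ │
│↳ → ↓│↱ ↑│ │   │  ↓ ↲│ │
│ ╶─┐ │ ┌─┘ │ ╶─┴─┐ ┌─┘ │
│   │↓│↑│   │     │↓│   │
│ ┌─┘ │ ├─╴ ├───╴ │ │ ╷ │
│ │↓ ↲│↑│   │     │↓│ │ │
│ │ ╶─┘ ╵ ╷ │ ╶───┤ └─┘ │
│ │↳ → ↑  │ │     │↳ → B│
└─┴───────┴─┴─────┴─────┘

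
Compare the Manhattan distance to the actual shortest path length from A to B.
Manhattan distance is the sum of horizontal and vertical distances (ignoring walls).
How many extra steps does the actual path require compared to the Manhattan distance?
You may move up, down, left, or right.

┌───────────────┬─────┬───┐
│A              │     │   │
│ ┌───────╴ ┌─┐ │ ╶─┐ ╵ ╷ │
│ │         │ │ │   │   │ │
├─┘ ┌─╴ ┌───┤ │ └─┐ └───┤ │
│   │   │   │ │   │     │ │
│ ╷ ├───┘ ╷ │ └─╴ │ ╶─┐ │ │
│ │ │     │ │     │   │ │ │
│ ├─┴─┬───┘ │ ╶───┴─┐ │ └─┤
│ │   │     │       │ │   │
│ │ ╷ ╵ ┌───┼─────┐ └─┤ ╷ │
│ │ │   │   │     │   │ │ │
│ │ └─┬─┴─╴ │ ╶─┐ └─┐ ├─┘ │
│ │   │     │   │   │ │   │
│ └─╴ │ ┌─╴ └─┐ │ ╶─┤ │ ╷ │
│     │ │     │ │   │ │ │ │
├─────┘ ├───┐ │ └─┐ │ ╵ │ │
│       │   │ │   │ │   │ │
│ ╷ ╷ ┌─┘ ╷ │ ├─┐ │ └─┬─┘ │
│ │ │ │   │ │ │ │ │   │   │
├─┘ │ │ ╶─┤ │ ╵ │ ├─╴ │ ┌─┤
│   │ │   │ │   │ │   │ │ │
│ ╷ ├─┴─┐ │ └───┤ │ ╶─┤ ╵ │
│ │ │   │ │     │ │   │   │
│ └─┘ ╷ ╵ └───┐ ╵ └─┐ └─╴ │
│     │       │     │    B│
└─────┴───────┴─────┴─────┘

Manhattan distance: |12 - 0| + |12 - 0| = 24
Actual path length: 34
Extra steps: 34 - 24 = 10

Solution:

┌───────────────┬─────┬───┐
│A → → → → → → ↓│     │   │
│ ┌───────╴ ┌─┐ │ ╶─┐ ╵ ╷ │
│ │         │ │↓│   │   │ │
├─┘ ┌─╴ ┌───┤ │ └─┐ └───┤ │
│   │   │   │ │↳ ↓│     │ │
│ ╷ ├───┘ ╷ │ └─╴ │ ╶─┐ │ │
│ │ │     │ │↓ ← ↲│   │ │ │
│ ├─┴─┬───┘ │ ╶───┴─┐ │ └─┤
│ │   │     │↳ → → ↓│ │   │
│ │ ╷ ╵ ┌───┼─────┐ └─┤ ╷ │
│ │ │   │   │     │↳ ↓│ │ │
│ │ └─┬─┴─╴ │ ╶─┐ └─┐ ├─┘ │
│ │   │     │   │   │↓│↱ ↓│
│ └─╴ │ ┌─╴ └─┐ │ ╶─┤ │ ╷ │
│     │ │     │ │   │↓│↑│↓│
├─────┘ ├───┐ │ └─┐ │ ╵ │ │
│       │   │ │   │ │↳ ↑│↓│
│ ╷ ╷ ┌─┘ ╷ │ ├─┐ │ └─┬─┘ │
│ │ │ │   │ │ │ │ │   │↓ ↲│
├─┘ │ │ ╶─┤ │ ╵ │ ├─╴ │ ┌─┤
│   │ │   │ │   │ │   │↓│ │
│ ╷ ├─┴─┐ │ └───┤ │ ╶─┤ ╵ │
│ │ │   │ │     │ │   │↳ ↓│
│ └─┘ ╷ ╵ └───┐ ╵ └─┐ └─╴ │
│     │       │     │    B│
└─────┴───────┴─────┴─────┘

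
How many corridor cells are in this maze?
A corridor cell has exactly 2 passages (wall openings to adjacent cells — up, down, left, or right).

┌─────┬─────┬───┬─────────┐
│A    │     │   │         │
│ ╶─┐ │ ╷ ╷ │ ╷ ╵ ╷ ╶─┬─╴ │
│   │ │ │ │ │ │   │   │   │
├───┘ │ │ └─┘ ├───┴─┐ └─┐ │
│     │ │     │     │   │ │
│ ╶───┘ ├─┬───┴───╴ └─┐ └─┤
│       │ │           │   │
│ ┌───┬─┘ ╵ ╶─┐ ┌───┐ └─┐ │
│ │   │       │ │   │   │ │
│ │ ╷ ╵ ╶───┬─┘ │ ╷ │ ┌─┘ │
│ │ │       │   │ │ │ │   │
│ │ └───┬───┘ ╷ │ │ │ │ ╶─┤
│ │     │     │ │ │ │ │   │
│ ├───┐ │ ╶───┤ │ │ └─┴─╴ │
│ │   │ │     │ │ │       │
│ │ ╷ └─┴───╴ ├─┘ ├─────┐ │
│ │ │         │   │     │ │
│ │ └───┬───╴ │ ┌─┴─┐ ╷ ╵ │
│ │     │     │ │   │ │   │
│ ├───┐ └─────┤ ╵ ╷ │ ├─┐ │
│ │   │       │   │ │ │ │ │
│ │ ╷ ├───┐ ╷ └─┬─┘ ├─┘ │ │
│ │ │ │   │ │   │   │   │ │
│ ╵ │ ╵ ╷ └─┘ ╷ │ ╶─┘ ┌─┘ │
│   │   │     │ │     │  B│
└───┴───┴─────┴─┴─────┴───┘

Counting cells with exactly 2 passages:
Total corridor cells: 133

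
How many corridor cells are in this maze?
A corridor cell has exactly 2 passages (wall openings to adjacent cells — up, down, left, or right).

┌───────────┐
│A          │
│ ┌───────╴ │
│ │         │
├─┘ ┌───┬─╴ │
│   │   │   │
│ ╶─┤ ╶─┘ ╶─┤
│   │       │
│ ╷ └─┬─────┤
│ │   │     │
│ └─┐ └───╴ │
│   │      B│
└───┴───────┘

Counting cells with exactly 2 passages:
Total corridor cells: 28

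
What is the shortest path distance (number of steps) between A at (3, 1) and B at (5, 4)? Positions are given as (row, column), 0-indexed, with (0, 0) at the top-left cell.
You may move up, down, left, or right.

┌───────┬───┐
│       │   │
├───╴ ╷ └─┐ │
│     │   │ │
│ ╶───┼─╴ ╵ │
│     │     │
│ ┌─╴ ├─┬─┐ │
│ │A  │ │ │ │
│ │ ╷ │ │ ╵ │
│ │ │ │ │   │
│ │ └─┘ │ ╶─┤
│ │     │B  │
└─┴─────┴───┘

Finding path from (3, 1) to (5, 4):
Path: (3,1) → (3,2) → (2,2) → (2,1) → (2,0) → (1,0) → (1,1) → (1,2) → (0,2) → (0,3) → (1,3) → (1,4) → (2,4) → (2,5) → (3,5) → (4,5) → (4,4) → (5,4)
Distance: 17 steps

Solution:

┌───────┬───┐
│    ↱ ↓│   │
├───╴ ╷ └─┐ │
│↱ → ↑│↳ ↓│ │
│ ╶───┼─╴ ╵ │
│↑ ← ↰│  ↳ ↓│
│ ┌─╴ ├─┬─┐ │
│ │A ↑│ │ │↓│
│ │ ╷ │ │ ╵ │
│ │ │ │ │↓ ↲│
│ │ └─┘ │ ╶─┤
│ │     │B  │
└─┴─────┴───┘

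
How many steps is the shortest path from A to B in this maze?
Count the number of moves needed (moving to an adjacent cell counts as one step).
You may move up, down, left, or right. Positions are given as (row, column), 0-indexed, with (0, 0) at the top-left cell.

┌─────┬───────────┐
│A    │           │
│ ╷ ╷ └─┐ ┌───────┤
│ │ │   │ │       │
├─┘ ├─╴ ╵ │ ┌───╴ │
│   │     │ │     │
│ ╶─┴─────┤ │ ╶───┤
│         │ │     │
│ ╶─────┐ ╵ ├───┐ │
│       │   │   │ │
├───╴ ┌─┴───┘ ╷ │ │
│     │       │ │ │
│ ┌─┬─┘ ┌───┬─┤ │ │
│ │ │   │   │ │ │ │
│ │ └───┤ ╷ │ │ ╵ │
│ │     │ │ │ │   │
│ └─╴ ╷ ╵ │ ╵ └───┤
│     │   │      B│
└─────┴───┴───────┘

Using BFS to find shortest path:
Start: (0, 0), End: (8, 8)
Path found:
(0,0) → (0,1) → (1,1) → (2,1) → (2,0) → (3,0) → (4,0) → (4,1) → (4,2) → (5,2) → (5,1) → (5,0) → (6,0) → (7,0) → (8,0) → (8,1) → (8,2) → (7,2) → (7,3) → (8,3) → (8,4) → (7,4) → (6,4) → (6,5) → (7,5) → (8,5) → (8,6) → (8,7) → (8,8)
Number of steps: 28

Solution:

┌─────┬───────────┐
│A ↓  │           │
│ ╷ ╷ └─┐ ┌───────┤
│ │↓│   │ │       │
├─┘ ├─╴ ╵ │ ┌───╴ │
│↓ ↲│     │ │     │
│ ╶─┴─────┤ │ ╶───┤
│↓        │ │     │
│ ╶─────┐ ╵ ├───┐ │
│↳ → ↓  │   │   │ │
├───╴ ┌─┴───┘ ╷ │ │
│↓ ← ↲│       │ │ │
│ ┌─┬─┘ ┌───┬─┤ │ │
│↓│ │   │↱ ↓│ │ │ │
│ │ └───┤ ╷ │ │ ╵ │
│↓│  ↱ ↓│↑│↓│ │   │
│ └─╴ ╷ ╵ │ ╵ └───┤
│↳ → ↑│↳ ↑│↳ → → B│
└─────┴───┴───────┘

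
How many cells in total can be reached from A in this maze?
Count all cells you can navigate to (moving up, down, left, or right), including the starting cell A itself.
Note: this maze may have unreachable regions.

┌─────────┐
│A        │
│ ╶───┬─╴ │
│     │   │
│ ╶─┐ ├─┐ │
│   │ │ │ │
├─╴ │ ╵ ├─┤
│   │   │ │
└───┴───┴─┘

Using BFS/flood-fill to find all reachable cells from A:
Maze size: 4 × 5 = 20 total cells
1 cell(s) are walled off and cannot be reached from A.
Reachable cells: 19

Reachable region (· marks reachable cells):

┌─────────┐
│A · · · ·│
│ ╶───┬─╴ │
│· · ·│· ·│
│ ╶─┐ ├─┐ │
│· ·│·│·│·│
├─╴ │ ╵ ├─┤
│· ·│· ·│ │
└───┴───┴─┘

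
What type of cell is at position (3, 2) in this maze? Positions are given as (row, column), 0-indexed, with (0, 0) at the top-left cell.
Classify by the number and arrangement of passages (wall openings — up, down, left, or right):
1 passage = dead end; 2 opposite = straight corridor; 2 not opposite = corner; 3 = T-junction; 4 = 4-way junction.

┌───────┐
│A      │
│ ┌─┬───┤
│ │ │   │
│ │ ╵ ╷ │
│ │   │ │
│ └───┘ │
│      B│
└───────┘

Checking cell at (3, 2):
Number of passages: 2
Cell type: straight corridor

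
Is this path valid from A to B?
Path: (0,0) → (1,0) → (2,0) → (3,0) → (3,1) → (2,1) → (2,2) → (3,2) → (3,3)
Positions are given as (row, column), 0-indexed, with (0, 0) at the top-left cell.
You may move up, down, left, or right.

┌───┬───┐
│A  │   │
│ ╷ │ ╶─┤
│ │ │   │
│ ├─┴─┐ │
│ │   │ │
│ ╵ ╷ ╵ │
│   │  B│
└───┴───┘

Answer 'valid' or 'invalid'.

Checking path validity:
Result: All consecutive moves are passable.

valid

Correct solution:

┌───┬───┐
│A  │   │
│ ╷ │ ╶─┤
│↓│ │   │
│ ├─┴─┐ │
│↓│↱ ↓│ │
│ ╵ ╷ ╵ │
│↳ ↑│↳ B│
└───┴───┘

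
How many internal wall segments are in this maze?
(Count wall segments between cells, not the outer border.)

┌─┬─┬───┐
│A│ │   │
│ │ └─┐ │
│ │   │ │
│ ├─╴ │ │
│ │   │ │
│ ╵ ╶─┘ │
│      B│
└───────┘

Counting internal wall segments:
Total internal walls: 9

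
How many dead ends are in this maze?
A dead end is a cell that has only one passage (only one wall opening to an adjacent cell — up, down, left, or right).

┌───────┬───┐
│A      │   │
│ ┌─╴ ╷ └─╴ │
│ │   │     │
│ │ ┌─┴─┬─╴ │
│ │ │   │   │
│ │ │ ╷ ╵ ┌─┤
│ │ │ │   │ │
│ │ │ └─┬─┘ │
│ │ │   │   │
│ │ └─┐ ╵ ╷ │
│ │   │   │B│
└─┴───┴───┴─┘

Checking each cell for number of passages:

Dead ends found at positions:
  (0, 4)
  (3, 5)
  (5, 0)
  (5, 2)
  (5, 5)
Total dead ends: 5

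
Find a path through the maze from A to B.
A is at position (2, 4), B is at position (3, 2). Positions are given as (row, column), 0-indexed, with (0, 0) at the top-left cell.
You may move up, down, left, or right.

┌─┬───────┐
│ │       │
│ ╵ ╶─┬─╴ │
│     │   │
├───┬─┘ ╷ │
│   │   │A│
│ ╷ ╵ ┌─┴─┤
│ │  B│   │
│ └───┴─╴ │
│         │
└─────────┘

Finding the shortest path from (2, 4) to (3, 2):
Path length: 5 steps
Directions: up → left → down → left → down

Solution:

┌─┬───────┐
│ │       │
│ ╵ ╶─┬─╴ │
│     │↓ ↰│
├───┬─┘ ╷ │
│   │↓ ↲│A│
│ ╷ ╵ ┌─┴─┤
│ │  B│   │
│ └───┴─╴ │
│         │
└─────────┘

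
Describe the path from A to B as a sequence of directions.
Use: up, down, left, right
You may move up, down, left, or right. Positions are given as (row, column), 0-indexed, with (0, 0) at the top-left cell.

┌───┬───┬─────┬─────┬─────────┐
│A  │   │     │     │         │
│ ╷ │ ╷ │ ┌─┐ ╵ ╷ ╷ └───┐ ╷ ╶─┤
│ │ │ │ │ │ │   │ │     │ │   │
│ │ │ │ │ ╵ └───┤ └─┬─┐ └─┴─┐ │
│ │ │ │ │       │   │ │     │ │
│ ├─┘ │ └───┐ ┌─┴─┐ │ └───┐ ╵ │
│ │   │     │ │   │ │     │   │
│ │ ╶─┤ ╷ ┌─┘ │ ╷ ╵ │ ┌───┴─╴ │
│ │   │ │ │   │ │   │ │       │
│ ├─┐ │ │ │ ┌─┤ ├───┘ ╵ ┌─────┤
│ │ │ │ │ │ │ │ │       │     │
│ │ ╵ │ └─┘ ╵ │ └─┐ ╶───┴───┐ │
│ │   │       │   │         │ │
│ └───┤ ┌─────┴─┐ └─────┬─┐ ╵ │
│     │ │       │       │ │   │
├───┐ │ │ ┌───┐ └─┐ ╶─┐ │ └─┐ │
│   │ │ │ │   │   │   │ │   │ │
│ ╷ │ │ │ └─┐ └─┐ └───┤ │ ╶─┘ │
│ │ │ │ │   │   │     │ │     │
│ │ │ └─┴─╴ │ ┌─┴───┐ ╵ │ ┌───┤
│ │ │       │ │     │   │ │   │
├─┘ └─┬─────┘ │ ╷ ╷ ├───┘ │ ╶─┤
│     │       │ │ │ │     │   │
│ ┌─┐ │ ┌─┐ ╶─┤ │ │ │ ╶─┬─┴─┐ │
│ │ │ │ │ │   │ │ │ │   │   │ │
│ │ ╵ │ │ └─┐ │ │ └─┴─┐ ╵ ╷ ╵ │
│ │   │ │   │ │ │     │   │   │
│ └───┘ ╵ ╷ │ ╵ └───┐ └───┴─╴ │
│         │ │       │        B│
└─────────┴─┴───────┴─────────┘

Finding the path and converting it to directions:
Path through cells: (0,0) → (1,0) → (2,0) → (3,0) → (4,0) → (5,0) → (6,0) → (7,0) → (7,1) → (7,2) → (8,2) → (9,2) → (10,2) → (10,3) → (10,4) → (10,5) → (9,5) → (9,4) → (8,4) → (7,4) → (7,5) → (7,6) → (7,7) → (8,7) → (8,8) → (9,8) → (9,9) → (9,10) → (10,10) → (10,11) → (9,11) → (8,11) → (7,11) → (7,10) → (7,9) → (7,8) → (6,8) → (6,7) → (5,7) → (4,7) → (3,7) → (3,8) → (4,8) → (4,9) → (3,9) → (2,9) → (2,8) → (1,8) → (0,8) → (0,9) → (1,9) → (1,10) → (1,11) → (2,11) → (2,12) → (2,13) → (3,13) → (3,14) → (4,14) → (4,13) → (4,12) → (4,11) → (5,11) → (5,10) → (5,9) → (6,9) → (6,10) → (6,11) → (6,12) → (6,13) → (7,13) → (7,14) → (8,14) → (9,14) → (9,13) → (9,12) → (10,12) → (11,12) → (11,11) → (11,10) → (12,10) → (12,11) → (13,11) → (13,12) → (12,12) → (12,13) → (13,13) → (13,14) → (14,14)
Directions: down, down, down, down, down, down, down, right, right, down, down, down, right, right, right, up, left, up, up, right, right, right, down, right, down, right, right, down, right, up, up, up, left, left, left, up, left, up, up, up, right, down, right, up, up, left, up, up, right, down, right, right, down, right, right, down, right, down, left, left, left, down, left, left, down, right, right, right, right, down, right, down, down, left, left, down, down, left, left, down, right, down, right, up, right, down, right, down

Solution:

┌───┬───┬─────┬─────┬─────────┐
│A  │   │     │  ↱ ↓│         │
│ ╷ │ ╷ │ ┌─┐ ╵ ╷ ╷ └───┐ ╷ ╶─┤
│↓│ │ │ │ │ │   │↑│↳ → ↓│ │   │
│ │ │ │ │ ╵ └───┤ └─┬─┐ └─┴─┐ │
│↓│ │ │ │       │↑ ↰│ │↳ → ↓│ │
│ ├─┘ │ └───┐ ┌─┴─┐ │ └───┐ ╵ │
│↓│   │     │ │↱ ↓│↑│     │↳ ↓│
│ │ ╶─┤ ╷ ┌─┘ │ ╷ ╵ │ ┌───┴─╴ │
│↓│   │ │ │   │↑│↳ ↑│ │↓ ← ← ↲│
│ ├─┐ │ │ │ ┌─┤ ├───┘ ╵ ┌─────┤
│↓│ │ │ │ │ │ │↑│  ↓ ← ↲│     │
│ │ ╵ │ └─┘ ╵ │ └─┐ ╶───┴───┐ │
│↓│   │       │↑ ↰│↳ → → → ↓│ │
│ └───┤ ┌─────┴─┐ └─────┬─┐ ╵ │
│↳ → ↓│ │↱ → → ↓│↑ ← ← ↰│ │↳ ↓│
├───┐ │ │ ┌───┐ └─┐ ╶─┐ │ └─┐ │
│   │↓│ │↑│   │↳ ↓│   │↑│   │↓│
│ ╷ │ │ │ └─┐ └─┐ └───┤ │ ╶─┘ │
│ │ │↓│ │↑ ↰│   │↳ → ↓│↑│↓ ← ↲│
│ │ │ └─┴─╴ │ ┌─┴───┐ ╵ │ ┌───┤
│ │ │↳ → → ↑│ │     │↳ ↑│↓│   │
├─┘ └─┬─────┘ │ ╷ ╷ ├───┘ │ ╶─┤
│     │       │ │ │ │↓ ← ↲│   │
│ ┌─┐ │ ┌─┐ ╶─┤ │ │ │ ╶─┬─┴─┐ │
│ │ │ │ │ │   │ │ │ │↳ ↓│↱ ↓│ │
│ │ ╵ │ │ └─┐ │ │ └─┴─┐ ╵ ╷ ╵ │
│ │   │ │   │ │ │     │↳ ↑│↳ ↓│
│ └───┘ ╵ ╷ │ ╵ └───┐ └───┴─╴ │
│         │ │       │        B│
└─────────┴─┴───────┴─────────┘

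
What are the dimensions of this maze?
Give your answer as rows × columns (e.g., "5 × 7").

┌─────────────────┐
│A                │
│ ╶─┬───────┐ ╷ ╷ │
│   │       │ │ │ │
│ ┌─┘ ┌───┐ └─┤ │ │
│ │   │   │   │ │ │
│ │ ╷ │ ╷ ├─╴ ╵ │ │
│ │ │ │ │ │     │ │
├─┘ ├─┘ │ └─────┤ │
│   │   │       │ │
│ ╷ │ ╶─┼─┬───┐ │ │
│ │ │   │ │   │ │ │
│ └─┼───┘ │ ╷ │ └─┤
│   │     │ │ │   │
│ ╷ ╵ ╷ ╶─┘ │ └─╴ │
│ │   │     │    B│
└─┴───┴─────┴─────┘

Counting the maze dimensions:
Rows (vertical): 8
Columns (horizontal): 9
Dimensions: 8 × 9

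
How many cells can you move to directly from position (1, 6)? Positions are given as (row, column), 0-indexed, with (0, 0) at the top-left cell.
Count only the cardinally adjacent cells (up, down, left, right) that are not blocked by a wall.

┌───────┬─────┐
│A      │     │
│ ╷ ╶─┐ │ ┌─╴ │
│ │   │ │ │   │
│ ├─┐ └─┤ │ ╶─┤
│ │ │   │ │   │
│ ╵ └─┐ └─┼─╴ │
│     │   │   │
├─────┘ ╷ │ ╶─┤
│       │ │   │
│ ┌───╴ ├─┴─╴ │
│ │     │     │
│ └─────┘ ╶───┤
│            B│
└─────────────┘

Checking passable neighbors of (1, 6):
Neighbors: (0, 6), (1, 5)
Count: 2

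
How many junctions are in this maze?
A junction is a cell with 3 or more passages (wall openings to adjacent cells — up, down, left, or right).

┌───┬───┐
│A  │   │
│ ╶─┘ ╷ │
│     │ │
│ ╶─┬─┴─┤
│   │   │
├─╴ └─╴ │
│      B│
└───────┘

Checking each cell for number of passages:

Junctions found (3+ passages):
  (1, 0): 3 passages
  (3, 1): 3 passages
Total junctions: 2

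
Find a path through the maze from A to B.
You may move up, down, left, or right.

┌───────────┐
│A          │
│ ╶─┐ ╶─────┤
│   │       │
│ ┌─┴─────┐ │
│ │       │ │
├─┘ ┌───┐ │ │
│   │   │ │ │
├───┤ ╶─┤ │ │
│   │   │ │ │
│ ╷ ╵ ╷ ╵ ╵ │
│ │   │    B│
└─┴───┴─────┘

Finding the shortest path through the maze:
Path length: 10 steps
Directions: right → right → down → right → right → right → down → down → down → down

Solution:

┌───────────┐
│A → ↓      │
│ ╶─┐ ╶─────┤
│   │↳ → → ↓│
│ ┌─┴─────┐ │
│ │       │↓│
├─┘ ┌───┐ │ │
│   │   │ │↓│
├───┤ ╶─┤ │ │
│   │   │ │↓│
│ ╷ ╵ ╷ ╵ ╵ │
│ │   │    B│
└─┴───┴─────┘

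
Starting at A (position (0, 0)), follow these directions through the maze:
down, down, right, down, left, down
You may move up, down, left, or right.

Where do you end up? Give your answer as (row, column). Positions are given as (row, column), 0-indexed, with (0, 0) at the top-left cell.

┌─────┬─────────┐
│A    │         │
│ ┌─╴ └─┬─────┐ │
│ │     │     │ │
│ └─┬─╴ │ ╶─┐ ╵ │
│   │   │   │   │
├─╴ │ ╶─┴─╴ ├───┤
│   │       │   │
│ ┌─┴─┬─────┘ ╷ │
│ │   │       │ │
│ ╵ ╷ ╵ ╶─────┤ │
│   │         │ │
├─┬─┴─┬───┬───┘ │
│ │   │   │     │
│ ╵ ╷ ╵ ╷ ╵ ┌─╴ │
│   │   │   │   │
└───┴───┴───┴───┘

Following directions step by step:
Start: (0, 0)
  down: (0, 0) → (1, 0)
  down: (1, 0) → (2, 0)
  right: (2, 0) → (2, 1)
  down: (2, 1) → (3, 1)
  left: (3, 1) → (3, 0)
  down: (3, 0) → (4, 0)
Final position: (4, 0)

Path taken:

┌─────┬─────────┐
│A    │         │
│ ┌─╴ └─┬─────┐ │
│↓│     │     │ │
│ └─┬─╴ │ ╶─┐ ╵ │
│↳ ↓│   │   │   │
├─╴ │ ╶─┴─╴ ├───┤
│↓ ↲│       │   │
│ ┌─┴─┬─────┘ ╷ │
│B│   │       │ │
│ ╵ ╷ ╵ ╶─────┤ │
│   │         │ │
├─┬─┴─┬───┬───┘ │
│ │   │   │     │
│ ╵ ╷ ╵ ╷ ╵ ┌─╴ │
│   │   │   │   │
└───┴───┴───┴───┘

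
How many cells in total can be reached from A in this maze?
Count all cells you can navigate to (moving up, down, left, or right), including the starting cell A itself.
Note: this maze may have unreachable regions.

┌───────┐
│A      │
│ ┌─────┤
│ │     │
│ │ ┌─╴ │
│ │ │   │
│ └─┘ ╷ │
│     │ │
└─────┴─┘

Using BFS/flood-fill to find all reachable cells from A:
Maze size: 4 × 4 = 16 total cells
All cells are reachable — the maze is fully connected.
Reachable cells: 16

Reachable region (· marks reachable cells):

┌───────┐
│A · · ·│
│ ┌─────┤
│·│· · ·│
│ │ ┌─╴ │
│·│·│· ·│
│ └─┘ ╷ │
│· · ·│·│
└─────┴─┘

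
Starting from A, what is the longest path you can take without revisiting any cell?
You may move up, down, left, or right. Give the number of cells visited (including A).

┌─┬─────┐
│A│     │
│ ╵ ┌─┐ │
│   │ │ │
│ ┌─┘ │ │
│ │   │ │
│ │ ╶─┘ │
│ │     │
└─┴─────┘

Finding longest simple path using DFS:
Start: (0, 0)
Longest path visits 14 cells
Path: A → down → right → up → right → right → down → down → down → left → left → up → right → up

Solution:

┌─┬─────┐
│A│↱ → ↓│
│ ╵ ┌─┐ │
│↳ ↑│B│↓│
│ ┌─┘ │ │
│ │↱ ↑│↓│
│ │ ╶─┘ │
│ │↑ ← ↲│
└─┴─────┘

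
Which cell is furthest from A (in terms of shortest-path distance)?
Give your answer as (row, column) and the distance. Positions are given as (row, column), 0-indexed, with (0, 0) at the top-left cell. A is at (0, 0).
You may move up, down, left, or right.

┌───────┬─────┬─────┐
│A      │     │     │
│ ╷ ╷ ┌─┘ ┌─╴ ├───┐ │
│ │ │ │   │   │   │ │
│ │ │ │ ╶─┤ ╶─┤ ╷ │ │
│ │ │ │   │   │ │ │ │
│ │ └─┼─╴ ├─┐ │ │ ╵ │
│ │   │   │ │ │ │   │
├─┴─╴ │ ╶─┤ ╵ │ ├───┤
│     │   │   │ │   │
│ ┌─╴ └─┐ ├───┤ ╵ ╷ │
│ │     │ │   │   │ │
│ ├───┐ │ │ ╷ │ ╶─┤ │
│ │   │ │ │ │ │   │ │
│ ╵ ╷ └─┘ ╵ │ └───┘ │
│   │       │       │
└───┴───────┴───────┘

Computing BFS distances from A to all cells:
Furthest cell: (0, 7)
Distance: 45 steps

Path from A to the furthest cell:

┌───────┬─────┬─────┐
│A ↓    │     │B ← ↰│
│ ╷ ╷ ┌─┘ ┌─╴ ├───┐ │
│ │↓│ │   │   │↱ ↓│↑│
│ │ │ │ ╶─┤ ╶─┤ ╷ │ │
│ │↓│ │   │   │↑│↓│↑│
│ │ └─┼─╴ ├─┐ │ │ ╵ │
│ │↳ ↓│   │ │ │↑│↳ ↑│
├─┴─╴ │ ╶─┤ ╵ │ ├───┤
│↓ ← ↲│   │   │↑│↓ ↰│
│ ┌─╴ └─┐ ├───┤ ╵ ╷ │
│↓│     │ │↱ ↓│↑ ↲│↑│
│ ├───┐ │ │ ╷ │ ╶─┤ │
│↓│↱ ↓│ │ │↑│↓│   │↑│
│ ╵ ╷ └─┘ ╵ │ └───┘ │
│↳ ↑│↳ → → ↑│↳ → → ↑│
└───┴───────┴───────┘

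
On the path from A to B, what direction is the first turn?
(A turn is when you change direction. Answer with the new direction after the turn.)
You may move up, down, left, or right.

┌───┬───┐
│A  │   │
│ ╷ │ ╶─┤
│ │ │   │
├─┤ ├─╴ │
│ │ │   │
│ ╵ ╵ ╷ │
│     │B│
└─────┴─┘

Directions: right, down, down, down, right, up, right, down
First turn direction: down

Solution:

┌───┬───┐
│A ↓│   │
│ ╷ │ ╶─┤
│ │↓│   │
├─┤ ├─╴ │
│ │↓│↱ ↓│
│ ╵ ╵ ╷ │
│  ↳ ↑│B│
└─────┴─┘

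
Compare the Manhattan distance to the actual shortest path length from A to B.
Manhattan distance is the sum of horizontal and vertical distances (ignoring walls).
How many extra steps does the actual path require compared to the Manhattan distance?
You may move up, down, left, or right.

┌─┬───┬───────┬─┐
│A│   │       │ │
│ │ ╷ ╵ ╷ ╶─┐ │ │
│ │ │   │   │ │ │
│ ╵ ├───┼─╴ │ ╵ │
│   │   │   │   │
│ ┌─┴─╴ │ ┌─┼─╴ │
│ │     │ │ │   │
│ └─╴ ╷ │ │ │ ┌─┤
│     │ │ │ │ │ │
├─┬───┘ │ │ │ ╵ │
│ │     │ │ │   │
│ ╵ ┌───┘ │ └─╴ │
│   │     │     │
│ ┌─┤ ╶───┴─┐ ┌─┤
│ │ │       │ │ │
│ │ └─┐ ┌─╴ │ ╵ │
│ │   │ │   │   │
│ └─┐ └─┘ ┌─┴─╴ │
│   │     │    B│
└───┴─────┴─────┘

Manhattan distance: |9 - 0| + |7 - 0| = 16
Actual path length: 26
Extra steps: 26 - 16 = 10

Solution:

┌─┬───┬───────┬─┐
│A│↱ ↓│↱ → → ↓│ │
│ │ ╷ ╵ ╷ ╶─┐ │ │
│↓│↑│↳ ↑│   │↓│ │
│ ╵ ├───┼─╴ │ ╵ │
│↳ ↑│   │   │↳ ↓│
│ ┌─┴─╴ │ ┌─┼─╴ │
│ │     │ │ │↓ ↲│
│ └─╴ ╷ │ │ │ ┌─┤
│     │ │ │ │↓│ │
├─┬───┘ │ │ │ ╵ │
│ │     │ │ │↳ ↓│
│ ╵ ┌───┘ │ └─╴ │
│   │     │  ↓ ↲│
│ ┌─┤ ╶───┴─┐ ┌─┤
│ │ │       │↓│ │
│ │ └─┐ ┌─╴ │ ╵ │
│ │   │ │   │↳ ↓│
│ └─┐ └─┘ ┌─┴─╴ │
│   │     │    B│
└───┴─────┴─────┘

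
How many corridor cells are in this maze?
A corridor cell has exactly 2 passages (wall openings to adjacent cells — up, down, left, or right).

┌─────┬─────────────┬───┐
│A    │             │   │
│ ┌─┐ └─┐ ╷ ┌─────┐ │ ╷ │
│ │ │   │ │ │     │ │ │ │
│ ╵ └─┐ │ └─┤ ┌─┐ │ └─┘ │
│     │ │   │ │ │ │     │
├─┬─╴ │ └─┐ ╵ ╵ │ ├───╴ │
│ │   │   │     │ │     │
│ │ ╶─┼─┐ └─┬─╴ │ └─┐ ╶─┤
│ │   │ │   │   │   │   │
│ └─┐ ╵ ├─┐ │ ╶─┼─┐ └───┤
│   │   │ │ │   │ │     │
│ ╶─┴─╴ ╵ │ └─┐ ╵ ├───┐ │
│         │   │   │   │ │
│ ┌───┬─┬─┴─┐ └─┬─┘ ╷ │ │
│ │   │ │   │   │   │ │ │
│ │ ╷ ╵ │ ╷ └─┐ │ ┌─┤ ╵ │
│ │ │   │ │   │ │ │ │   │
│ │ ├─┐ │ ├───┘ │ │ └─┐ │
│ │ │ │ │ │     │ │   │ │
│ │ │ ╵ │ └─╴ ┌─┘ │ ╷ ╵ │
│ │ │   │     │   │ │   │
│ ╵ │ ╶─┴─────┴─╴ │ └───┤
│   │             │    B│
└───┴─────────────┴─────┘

Counting cells with exactly 2 passages:
Total corridor cells: 108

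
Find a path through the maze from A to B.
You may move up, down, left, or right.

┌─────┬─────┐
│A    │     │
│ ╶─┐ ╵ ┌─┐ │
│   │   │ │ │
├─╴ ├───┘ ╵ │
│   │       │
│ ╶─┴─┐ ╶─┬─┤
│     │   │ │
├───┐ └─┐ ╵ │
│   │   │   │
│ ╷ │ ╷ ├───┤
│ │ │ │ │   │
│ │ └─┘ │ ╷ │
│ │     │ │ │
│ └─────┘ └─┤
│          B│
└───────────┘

Finding the shortest path through the maze:
Path length: 24 steps
Directions: down → right → down → left → down → right → right → down → right → down → down → left → left → up → up → left → down → down → down → right → right → right → right → right

Solution:

┌─────┬─────┐
│A    │     │
│ ╶─┐ ╵ ┌─┐ │
│↳ ↓│   │ │ │
├─╴ ├───┘ ╵ │
│↓ ↲│       │
│ ╶─┴─┐ ╶─┬─┤
│↳ → ↓│   │ │
├───┐ └─┐ ╵ │
│↓ ↰│↳ ↓│   │
│ ╷ │ ╷ ├───┤
│↓│↑│ │↓│   │
│ │ └─┘ │ ╷ │
│↓│↑ ← ↲│ │ │
│ └─────┘ └─┤
│↳ → → → → B│
└───────────┘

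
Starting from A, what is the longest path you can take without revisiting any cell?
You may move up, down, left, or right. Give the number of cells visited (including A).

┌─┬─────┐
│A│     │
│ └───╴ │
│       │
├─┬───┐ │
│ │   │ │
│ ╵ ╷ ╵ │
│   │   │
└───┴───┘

Finding longest simple path using DFS:
Start: (0, 0)
Longest path visits 13 cells
Path: A → down → right → right → right → down → down → left → up → left → down → left → up

Solution:

┌─┬─────┐
│A│     │
│ └───╴ │
│↳ → → ↓│
├─┬───┐ │
│B│↓ ↰│↓│
│ ╵ ╷ ╵ │
│↑ ↲│↑ ↲│
└───┴───┘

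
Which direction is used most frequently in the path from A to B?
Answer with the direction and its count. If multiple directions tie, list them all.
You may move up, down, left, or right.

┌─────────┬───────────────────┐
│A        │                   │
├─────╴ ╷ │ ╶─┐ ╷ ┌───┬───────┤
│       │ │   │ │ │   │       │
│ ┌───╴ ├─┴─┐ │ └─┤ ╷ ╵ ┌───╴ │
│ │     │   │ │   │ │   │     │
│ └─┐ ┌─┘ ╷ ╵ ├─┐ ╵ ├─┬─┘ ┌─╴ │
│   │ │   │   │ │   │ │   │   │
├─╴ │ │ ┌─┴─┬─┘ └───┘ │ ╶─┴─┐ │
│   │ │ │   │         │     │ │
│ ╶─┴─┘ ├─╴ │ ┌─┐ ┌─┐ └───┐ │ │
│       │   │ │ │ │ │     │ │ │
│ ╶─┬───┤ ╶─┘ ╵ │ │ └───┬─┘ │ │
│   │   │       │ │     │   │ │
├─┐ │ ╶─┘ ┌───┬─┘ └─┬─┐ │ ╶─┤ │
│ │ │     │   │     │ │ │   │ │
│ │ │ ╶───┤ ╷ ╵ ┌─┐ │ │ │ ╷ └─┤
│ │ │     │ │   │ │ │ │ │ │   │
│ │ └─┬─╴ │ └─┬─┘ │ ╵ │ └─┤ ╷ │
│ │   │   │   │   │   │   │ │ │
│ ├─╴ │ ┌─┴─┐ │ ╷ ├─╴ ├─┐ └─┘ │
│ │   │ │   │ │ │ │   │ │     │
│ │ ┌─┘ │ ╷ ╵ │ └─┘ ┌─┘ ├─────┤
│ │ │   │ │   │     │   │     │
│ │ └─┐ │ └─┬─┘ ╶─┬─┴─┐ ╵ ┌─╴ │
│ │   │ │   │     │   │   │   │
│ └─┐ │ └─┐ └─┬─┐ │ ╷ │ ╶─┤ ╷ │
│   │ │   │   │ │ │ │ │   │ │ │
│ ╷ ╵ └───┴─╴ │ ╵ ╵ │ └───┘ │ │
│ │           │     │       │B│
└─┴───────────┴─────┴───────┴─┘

Directions: right, right, right, down, left, left, left, down, down, right, down, left, down, down, right, down, down, down, right, down, left, down, down, right, down, down, right, right, right, right, up, left, up, left, up, up, right, down, right, up, up, left, up, up, right, down, right, up, right, right, down, down, right, down, left, down, left, left, down, right, down, down, right, up, up, right, down, down, right, right, right, up, up, right, down, down
Counts: {'right': 25, 'down': 27, 'left': 11, 'up': 13}
Most common: down (27 times)

Solution:

┌─────────┬───────────────────┐
│A → → ↓  │                   │
├─────╴ ╷ │ ╶─┐ ╷ ┌───┬───────┤
│↓ ← ← ↲│ │   │ │ │   │       │
│ ┌───╴ ├─┴─┐ │ └─┤ ╷ ╵ ┌───╴ │
│↓│     │   │ │   │ │   │     │
│ └─┐ ┌─┘ ╷ ╵ ├─┐ ╵ ├─┬─┘ ┌─╴ │
│↳ ↓│ │   │   │ │   │ │   │   │
├─╴ │ │ ┌─┴─┬─┘ └───┘ │ ╶─┴─┐ │
│↓ ↲│ │ │   │         │     │ │
│ ╶─┴─┘ ├─╴ │ ┌─┐ ┌─┐ └───┐ │ │
│↓      │   │ │ │ │ │     │ │ │
│ ╶─┬───┤ ╶─┘ ╵ │ │ └───┬─┘ │ │
│↳ ↓│   │       │ │     │   │ │
├─┐ │ ╶─┘ ┌───┬─┘ └─┬─┐ │ ╶─┤ │
│ │↓│     │↱ ↓│↱ → ↓│ │ │   │ │
│ │ │ ╶───┤ ╷ ╵ ┌─┐ │ │ │ ╷ └─┤
│ │↓│     │↑│↳ ↑│ │↓│ │ │ │   │
│ │ └─┬─╴ │ └─┬─┘ │ ╵ │ └─┤ ╷ │
│ │↳ ↓│   │↑ ↰│   │↳ ↓│   │ │ │
│ ├─╴ │ ┌─┴─┐ │ ╷ ├─╴ ├─┐ └─┘ │
│ │↓ ↲│ │↱ ↓│↑│ │ │↓ ↲│ │     │
│ │ ┌─┘ │ ╷ ╵ │ └─┘ ┌─┘ ├─────┤
│ │↓│   │↑│↳ ↑│↓ ← ↲│   │     │
│ │ └─┐ │ └─┬─┘ ╶─┬─┴─┐ ╵ ┌─╴ │
│ │↳ ↓│ │↑ ↰│  ↳ ↓│↱ ↓│   │↱ ↓│
│ └─┐ │ └─┐ └─┬─┐ │ ╷ │ ╶─┤ ╷ │
│   │↓│   │↑ ↰│ │↓│↑│↓│   │↑│↓│
│ ╷ ╵ └───┴─╴ │ ╵ ╵ │ └───┘ │ │
│ │  ↳ → → → ↑│  ↳ ↑│↳ → → ↑│B│
└─┴───────────┴─────┴───────┴─┘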